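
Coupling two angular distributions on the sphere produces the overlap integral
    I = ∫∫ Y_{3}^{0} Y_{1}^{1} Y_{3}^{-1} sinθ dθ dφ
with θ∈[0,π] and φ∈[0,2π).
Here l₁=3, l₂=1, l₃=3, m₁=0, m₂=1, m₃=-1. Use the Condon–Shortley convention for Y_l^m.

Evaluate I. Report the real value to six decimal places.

0.000000

l₁+l₂+l₃=7 is odd: 3j(l;000)=0 ⇒ I=0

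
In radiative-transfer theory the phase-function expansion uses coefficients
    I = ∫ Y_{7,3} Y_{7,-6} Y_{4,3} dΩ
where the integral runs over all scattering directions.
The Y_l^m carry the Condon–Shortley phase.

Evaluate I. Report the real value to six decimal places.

m-sum 0 ✓  L=18 even ✓  0≤4≤14 ✓
Π(2lᵢ+1) = 15×15×9 = 2025
triangle coeff Δ(7,7,4) = 1/58198140
Σ_t [3,7]: t=3:−1/17418240 t=4:+1/622080 t=5:−1/230400 t=6:+1/622080 t=7:−1/17418240 = -1/806400
(3j)²=2268/230945 [(7 7 4; 0 0 0)], sign=-1
Σ_t [0,1]: t=0:+1/522547200 t=1:−1/52254720 = -1/58060800
(3j)²=9/646 [(7 7 4; 3 -6 3)], sign=+1
⇒ 4πI² = 4133430/14919047
I = (-1)√(4133430/14919047/(4π)) = -0.14848406

-0.148484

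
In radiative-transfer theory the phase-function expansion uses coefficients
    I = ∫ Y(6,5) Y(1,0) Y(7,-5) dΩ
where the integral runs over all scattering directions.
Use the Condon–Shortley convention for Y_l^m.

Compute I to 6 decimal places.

-0.171413

Rules hold: Σm=0, L=14 even, 5≤7≤7.
N = 13·3·15 = 585
Δ = 0!·12!·2!/15! = 1/1365
Racah Σ t=0..0: t=0:+1/518400 = 1/518400
⇒ 3j(6 1 7; 0 0 0)² = 7/195, sgn -1
Racah Σ t=0..0: t=0:+1/39916800 = 1/39916800
⇒ 3j(6 1 7; 5 0 -5)² = 8/455, sgn +1
4πI² = N·(3j₀)²·(3jₘ)² = 24/65
I = -1·√(0.369231/4π) = -0.17141310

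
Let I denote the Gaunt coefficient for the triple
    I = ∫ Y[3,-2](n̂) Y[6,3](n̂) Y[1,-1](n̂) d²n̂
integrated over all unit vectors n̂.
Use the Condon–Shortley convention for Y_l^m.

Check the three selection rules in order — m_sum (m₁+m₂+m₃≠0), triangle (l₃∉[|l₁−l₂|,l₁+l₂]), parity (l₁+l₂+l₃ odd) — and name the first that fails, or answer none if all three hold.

m₁+m₂+m₃ = -2 + 3 − 1 = 0  ✓
triangle: |3−6|=3 ≤ l₃=1 ≤ 3+6=9  ✗
parity: l₁+l₂+l₃ = 10 is even

triangle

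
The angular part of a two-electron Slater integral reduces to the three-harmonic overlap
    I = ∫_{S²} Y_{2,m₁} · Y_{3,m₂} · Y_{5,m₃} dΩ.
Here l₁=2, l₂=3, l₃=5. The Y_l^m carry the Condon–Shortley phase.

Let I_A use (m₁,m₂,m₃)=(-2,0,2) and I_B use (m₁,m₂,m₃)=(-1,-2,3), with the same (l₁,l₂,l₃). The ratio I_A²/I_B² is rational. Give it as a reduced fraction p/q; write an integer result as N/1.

5/16

l's match ⇒ only the (l;m) 3-j factors differ between A and B.
A: triangle coeff Δ(2,3,5) = 1/2310; Σ_t [0,0]: t=0:+1/864 = 1/864; (3j)²=1/66 [(2 3 5; -2 0 2)], sign=-1
B: triangle coeff Δ(2,3,5) = 1/2310; Σ_t [0,0]: t=0:+1/720 = 1/720; (3j)²=8/165 [(2 3 5; -1 -2 3)], sign=+1
I_A²/I_B² = (1/66)/(8/165) = 5/16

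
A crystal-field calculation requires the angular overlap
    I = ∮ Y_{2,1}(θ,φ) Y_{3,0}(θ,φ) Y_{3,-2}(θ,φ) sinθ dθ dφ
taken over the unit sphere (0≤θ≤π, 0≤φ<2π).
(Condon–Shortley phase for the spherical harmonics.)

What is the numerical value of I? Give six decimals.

0.000000

m-sum = 1 + 0 − 2 = -1 ≠ 0 ⇒ I = 0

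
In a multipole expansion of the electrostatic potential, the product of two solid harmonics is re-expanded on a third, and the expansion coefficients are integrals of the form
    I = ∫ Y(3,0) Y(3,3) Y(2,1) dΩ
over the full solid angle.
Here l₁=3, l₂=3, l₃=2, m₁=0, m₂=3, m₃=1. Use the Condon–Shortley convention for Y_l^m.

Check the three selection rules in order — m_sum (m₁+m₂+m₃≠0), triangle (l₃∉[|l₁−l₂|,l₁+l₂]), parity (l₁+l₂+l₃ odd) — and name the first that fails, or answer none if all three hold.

azimuthal sum: 0 + 3 + 1 = 4  ✗
0 ≤ 2 ≤ 6 (triangle on l)
L = 3 + 3 + 2 = 8 (even)

m_sum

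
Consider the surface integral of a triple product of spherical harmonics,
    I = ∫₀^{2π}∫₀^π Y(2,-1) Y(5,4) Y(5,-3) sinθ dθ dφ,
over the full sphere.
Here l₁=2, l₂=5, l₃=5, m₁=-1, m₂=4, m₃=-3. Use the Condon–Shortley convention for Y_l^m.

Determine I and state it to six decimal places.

Rules hold: Σm=0, L=12 even, 3≤5≤7.
N = 5·11·11 = 605
Δ = 2!·2!·8!/13! = 1/38610
Racah Σ t=0..2: t=0:+1/2880 t=1:−1/576 t=2:+1/2880 = -1/960
⇒ 3j(2 5 5; 0 0 0)² = 10/429, sgn +1
Racah Σ t=1..2: t=1:−1/80640 t=2:+1/10080 = 1/11520
⇒ 3j(2 5 5; -1 4 -3)² = 49/1430, sgn +1
4πI² = N·(3j₀)²·(3jₘ)² = 245/507
I = +1·√(0.483235/4π) = 0.19609844

0.196098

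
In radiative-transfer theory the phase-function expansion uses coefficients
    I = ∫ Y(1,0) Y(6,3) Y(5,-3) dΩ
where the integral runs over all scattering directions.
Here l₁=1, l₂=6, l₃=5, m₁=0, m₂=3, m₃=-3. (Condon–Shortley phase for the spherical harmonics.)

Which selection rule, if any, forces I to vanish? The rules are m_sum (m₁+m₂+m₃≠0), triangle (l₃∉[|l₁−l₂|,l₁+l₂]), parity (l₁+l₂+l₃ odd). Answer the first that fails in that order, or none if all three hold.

none

m₁+m₂+m₃ = 0 + 3 − 3 = 0  ✓
triangle: |1−6|=5 ≤ l₃=5 ≤ 1+6=7  ✓
parity: l₁+l₂+l₃ = 12 is even  ✓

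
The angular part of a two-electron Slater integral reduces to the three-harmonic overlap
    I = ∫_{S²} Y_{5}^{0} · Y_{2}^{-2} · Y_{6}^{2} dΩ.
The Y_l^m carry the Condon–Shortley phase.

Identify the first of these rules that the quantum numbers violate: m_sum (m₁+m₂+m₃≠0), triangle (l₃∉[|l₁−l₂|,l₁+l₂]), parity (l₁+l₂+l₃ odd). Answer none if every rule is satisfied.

parity

azimuthal sum: 0 − 2 + 2 = 0  ✓
3 ≤ 6 ≤ 7 (triangle on l)  ✓
L = 5 + 2 + 6 = 13 (odd)  ✗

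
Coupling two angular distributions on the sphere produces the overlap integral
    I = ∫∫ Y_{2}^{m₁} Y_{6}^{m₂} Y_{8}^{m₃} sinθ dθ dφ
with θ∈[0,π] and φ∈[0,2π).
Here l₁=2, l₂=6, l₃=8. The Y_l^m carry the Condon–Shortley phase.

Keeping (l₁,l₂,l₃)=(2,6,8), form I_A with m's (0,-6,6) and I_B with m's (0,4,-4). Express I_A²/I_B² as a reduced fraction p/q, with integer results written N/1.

91/396

Same 2,6,8: normalisation and zero-m 3j drop out of the ratio.
A: Δ: 0! 4! 12! / 17! → 1/30940; sum: t=0:+1/1916006400 = 1/1916006400; 3j²(2 6 8; 0 -6 6) = Δ·Π!·Σ² = 1/340  (sign +1)
B: Δ: 0! 4! 12! / 17! → 1/30940; sum: t=0:+1/29030400 = 1/29030400; 3j²(2 6 8; 0 4 -4) = Δ·Π!·Σ² = 99/7735  (sign +1)
I_A²/I_B² = (1/340)/(99/7735) = 91/396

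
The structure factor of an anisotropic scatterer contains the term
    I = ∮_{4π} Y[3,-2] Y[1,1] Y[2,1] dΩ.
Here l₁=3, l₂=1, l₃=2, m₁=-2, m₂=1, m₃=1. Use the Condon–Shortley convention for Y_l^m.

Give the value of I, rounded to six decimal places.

m-sum 0 ✓  L=6 even ✓  2≤2≤4 ✓
Π(2lᵢ+1) = 7×3×5 = 105
triangle coeff Δ(3,1,2) = 1/105
Σ_t [1,1]: t=1:−1/4 = -1/4
(3j)²=3/35 [(3 1 2; 0 0 0)], sign=-1
Σ_t [2,2]: t=2:+1/12 = 1/12
(3j)²=2/21 [(3 1 2; -2 1 1)], sign=-1
⇒ 4πI² = 6/7
I = (+1)√(6/7/(4π)) = 0.26116903

0.261169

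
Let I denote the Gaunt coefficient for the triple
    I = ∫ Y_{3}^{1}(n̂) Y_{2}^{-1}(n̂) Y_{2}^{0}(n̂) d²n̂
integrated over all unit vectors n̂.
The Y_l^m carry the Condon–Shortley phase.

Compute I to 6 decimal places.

0.000000

L=7 odd ⇒ parity kills the (l;000) factor ⇒ I = 0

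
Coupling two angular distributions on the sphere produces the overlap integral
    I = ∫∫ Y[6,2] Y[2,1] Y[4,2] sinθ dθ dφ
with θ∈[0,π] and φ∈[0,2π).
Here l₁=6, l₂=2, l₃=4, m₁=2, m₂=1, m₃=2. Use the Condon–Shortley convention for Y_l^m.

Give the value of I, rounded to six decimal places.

0.000000

Σmᵢ = 5 ≠ 0, so the φ-integral vanishes; I = 0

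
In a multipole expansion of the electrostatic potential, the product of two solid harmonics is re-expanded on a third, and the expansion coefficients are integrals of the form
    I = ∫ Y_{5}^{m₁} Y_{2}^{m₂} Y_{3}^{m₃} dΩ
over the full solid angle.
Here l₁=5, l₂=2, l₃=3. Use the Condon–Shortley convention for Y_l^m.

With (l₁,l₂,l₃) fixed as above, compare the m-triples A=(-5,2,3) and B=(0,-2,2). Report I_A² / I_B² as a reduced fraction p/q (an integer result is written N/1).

Shared (l₁,l₂,l₃)=(5,2,3): N and (l;000)² cancel in I_A²/I_B².
A: Δ = 4!·6!·0!/11! = 1/2310; Racah Σ t=4..4: t=4:+1/17280 = 1/17280; ⇒ 3j(5 2 3; -5 2 3)² = 1/11, sgn +1
B: Δ = 4!·6!·0!/11! = 1/2310; Racah Σ t=0..0: t=0:+1/2880 = 1/2880; ⇒ 3j(5 2 3; 0 -2 2)² = 1/462, sgn -1
I_A²/I_B² = (1/11)/(1/462) = 42/1

42/1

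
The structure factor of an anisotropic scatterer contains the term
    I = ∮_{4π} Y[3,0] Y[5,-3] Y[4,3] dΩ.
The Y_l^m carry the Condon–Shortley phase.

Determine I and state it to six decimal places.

0.103862

Checks pass: Σm=0; 12 even; l₃=4∈[2,8].
(2·3+1)(2·5+1)(2·4+1) = 693
Δ: 4! 2! 6! / 13! → 1/180180
sum: t=1:−1/576 t=2:+1/144 t=3:−1/576 = 1/288
3j²(3 5 4; 0 0 0) = Δ·Π!·Σ² = 20/1001  (sign +1)
sum: t=1:−1/1440 t=2:+1/2880 = -1/2880
3j²(3 5 4; 0 -3 3) = Δ·Π!·Σ² = 7/715  (sign +1)
combine: 4πI² = 693·20/1001·7/715 = 252/1859
take √, sign +1: I = 0.10386175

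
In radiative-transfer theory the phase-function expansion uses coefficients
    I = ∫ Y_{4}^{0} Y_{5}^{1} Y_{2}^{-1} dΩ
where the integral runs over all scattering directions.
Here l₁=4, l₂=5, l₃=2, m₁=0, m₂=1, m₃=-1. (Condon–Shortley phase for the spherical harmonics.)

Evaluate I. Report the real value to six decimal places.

l₁+l₂+l₃=11 is odd: 3j(l;000)=0 ⇒ I=0

0.000000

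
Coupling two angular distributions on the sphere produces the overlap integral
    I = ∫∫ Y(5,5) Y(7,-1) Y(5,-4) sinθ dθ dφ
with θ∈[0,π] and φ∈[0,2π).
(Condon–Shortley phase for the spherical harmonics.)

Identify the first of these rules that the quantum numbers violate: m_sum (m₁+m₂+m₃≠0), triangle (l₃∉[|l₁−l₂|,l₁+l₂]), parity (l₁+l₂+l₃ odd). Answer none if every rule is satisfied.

parity

Σmᵢ = 0  ✓
l₃∈[|l₁−l₂|,l₁+l₂]=[2,12], have l₃=5  ✓
Σlᵢ = 17 ⇒ odd  ✗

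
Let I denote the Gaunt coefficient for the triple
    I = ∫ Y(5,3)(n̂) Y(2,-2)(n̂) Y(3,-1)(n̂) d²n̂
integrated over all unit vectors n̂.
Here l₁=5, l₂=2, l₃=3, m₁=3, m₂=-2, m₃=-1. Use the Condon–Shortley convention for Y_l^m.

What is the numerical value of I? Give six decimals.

Rules hold: Σm=0, L=10 even, 3≤3≤7.
N = 11·5·7 = 385
Δ = 4!·6!·0!/11! = 1/2310
Racah Σ t=2..2: t=2:+1/144 = 1/144
⇒ 3j(5 2 3; 0 0 0)² = 10/231, sgn -1
Racah Σ t=0..0: t=0:+1/1152 = 1/1152
⇒ 3j(5 2 3; 3 -2 -1)² = 1/33, sgn +1
4πI² = N·(3j₀)²·(3jₘ)² = 50/99
I = -1·√(0.505051/4π) = -0.20047604

-0.200476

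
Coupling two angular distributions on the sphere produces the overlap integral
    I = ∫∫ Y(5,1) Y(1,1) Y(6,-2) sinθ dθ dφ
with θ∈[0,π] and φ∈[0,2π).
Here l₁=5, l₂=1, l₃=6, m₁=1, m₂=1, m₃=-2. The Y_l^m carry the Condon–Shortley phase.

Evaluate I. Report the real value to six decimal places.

Rules hold: Σm=0, L=12 even, 4≤6≤6.
N = 11·3·13 = 429
Δ = 0!·10!·2!/13! = 1/858
Racah Σ t=0..0: t=0:+1/14400 = 1/14400
⇒ 3j(5 1 6; 0 0 0)² = 6/143, sgn +1
Racah Σ t=0..0: t=0:+1/34560 = 1/34560
⇒ 3j(5 1 6; 1 1 -2)² = 14/429, sgn +1
4πI² = N·(3j₀)²·(3jₘ)² = 84/143
I = +1·√(0.587413/4π) = 0.21620548

0.216205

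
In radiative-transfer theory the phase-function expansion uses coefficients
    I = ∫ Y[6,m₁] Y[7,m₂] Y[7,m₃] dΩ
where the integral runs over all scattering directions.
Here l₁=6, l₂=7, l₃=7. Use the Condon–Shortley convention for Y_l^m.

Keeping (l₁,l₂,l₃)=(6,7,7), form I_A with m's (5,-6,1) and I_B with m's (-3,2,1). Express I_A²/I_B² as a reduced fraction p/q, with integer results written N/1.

Shared (l₁,l₂,l₃)=(6,7,7): N and (l;000)² cancel in I_A²/I_B².
A: Δ = 6!·6!·8!/21! = 1/2444321880; Racah Σ t=0..1: t=0:+1/435456000 t=1:−1/3483648000 = 1/497664000; ⇒ 3j(6 7 7; 5 -6 1)² = 77/6460, sgn +1
B: Δ = 6!·6!·8!/21! = 1/2444321880; Racah Σ t=3..6: t=3:−1/37324800 t=4:+1/4147200 t=5:−1/3317760 t=6:+1/18662400 = -1/29859840; ⇒ 3j(6 7 7; -3 2 1)² = 175/138567, sgn -1
I_A²/I_B² = (77/6460)/(175/138567) = 4719/500

4719/500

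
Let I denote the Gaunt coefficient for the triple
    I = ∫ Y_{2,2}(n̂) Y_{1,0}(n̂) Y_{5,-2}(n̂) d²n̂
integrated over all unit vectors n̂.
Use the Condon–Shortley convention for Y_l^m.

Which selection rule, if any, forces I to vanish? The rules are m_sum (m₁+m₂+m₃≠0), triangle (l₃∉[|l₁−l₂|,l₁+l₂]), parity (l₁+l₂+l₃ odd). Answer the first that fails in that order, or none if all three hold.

Σmᵢ = 0  ✓
l₃∈[|l₁−l₂|,l₁+l₂]=[1,3], have l₃=5  ✗
Σlᵢ = 8 ⇒ even

triangle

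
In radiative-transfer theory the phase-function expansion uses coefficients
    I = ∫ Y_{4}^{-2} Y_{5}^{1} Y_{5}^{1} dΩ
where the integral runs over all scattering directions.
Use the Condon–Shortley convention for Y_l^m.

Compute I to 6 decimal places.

0.137240

Rules hold: Σm=0, L=14 even, 1≤5≤9.
N = 9·11·11 = 1089
Δ = 4!·4!·6!/15! = 1/3153150
Racah Σ t=0..4: t=0:+1/69120 t=1:−1/1728 t=2:+1/576 t=3:−1/1728 t=4:+1/69120 = 7/11520
⇒ 3j(4 5 5; 0 0 0)² = 2/143, sgn -1
Racah Σ t=2..4: t=2:+1/4608 t=3:−1/1296 t=4:+1/4608 = -7/20736
⇒ 3j(4 5 5; -2 1 1)² = 20/1287, sgn -1
4πI² = N·(3j₀)²·(3jₘ)² = 40/169
I = +1·√(0.236686/4π) = 0.13724032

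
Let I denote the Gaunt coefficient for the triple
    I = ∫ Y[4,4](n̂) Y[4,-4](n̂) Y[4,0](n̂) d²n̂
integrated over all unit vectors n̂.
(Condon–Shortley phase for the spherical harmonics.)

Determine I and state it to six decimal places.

0.106525

m-sum 0 ✓  L=12 even ✓  0≤4≤8 ✓
Π(2lᵢ+1) = 9×9×9 = 729
triangle coeff Δ(4,4,4) = 1/450450
Σ_t [0,4]: t=0:+1/13824 t=1:−1/216 t=2:+1/64 t=3:−1/216 t=4:+1/13824 = 5/768
(3j)²=18/1001 [(4 4 4; 0 0 0)], sign=+1
Σ_t [0,0]: t=0:+1/13824 = 1/13824
(3j)²=14/1287 [(4 4 4; 4 -4 0)], sign=+1
⇒ 4πI² = 2916/20449
I = (+1)√(2916/20449/(4π)) = 0.10652531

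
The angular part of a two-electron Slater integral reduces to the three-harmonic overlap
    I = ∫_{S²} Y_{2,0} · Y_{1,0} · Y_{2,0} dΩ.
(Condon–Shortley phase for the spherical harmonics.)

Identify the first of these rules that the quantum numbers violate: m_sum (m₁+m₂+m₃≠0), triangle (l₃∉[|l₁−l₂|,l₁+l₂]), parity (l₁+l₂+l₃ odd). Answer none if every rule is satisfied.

Σmᵢ = 0  ✓
l₃∈[|l₁−l₂|,l₁+l₂]=[1,3], have l₃=2  ✓
Σlᵢ = 5 ⇒ odd  ✗

parity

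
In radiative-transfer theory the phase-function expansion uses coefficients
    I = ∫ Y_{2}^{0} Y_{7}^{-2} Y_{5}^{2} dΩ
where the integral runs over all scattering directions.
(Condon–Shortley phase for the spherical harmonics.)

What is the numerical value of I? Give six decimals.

Rules hold: Σm=0, L=14 even, 5≤5≤9.
N = 5·15·11 = 825
Δ = 4!·0!·10!/15! = 1/15015
Racah Σ t=2..2: t=2:+1/57600 = 1/57600
⇒ 3j(2 7 5; 0 0 0)² = 21/715, sgn -1
Racah Σ t=2..2: t=2:+1/120960 = 1/120960
⇒ 3j(2 7 5; 0 -2 2)² = 24/1001, sgn -1
4πI² = N·(3j₀)²·(3jₘ)² = 1080/1859
I = +1·√(0.580958/4π) = 0.21501425

0.215014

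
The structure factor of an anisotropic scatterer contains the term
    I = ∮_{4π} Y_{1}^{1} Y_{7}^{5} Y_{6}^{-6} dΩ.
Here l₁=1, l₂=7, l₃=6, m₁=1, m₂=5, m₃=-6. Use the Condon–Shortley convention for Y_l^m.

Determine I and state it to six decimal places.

Rules hold: Σm=0, L=14 even, 6≤6≤8.
N = 3·15·13 = 585
Δ = 2!·0!·12!/15! = 1/1365
Racah Σ t=1..1: t=1:−1/518400 = -1/518400
⇒ 3j(1 7 6; 0 0 0)² = 7/195, sgn -1
Racah Σ t=0..0: t=0:+1/958003200 = 1/958003200
⇒ 3j(1 7 6; 1 5 -6)² = 1/1365, sgn +1
4πI² = N·(3j₀)²·(3jₘ)² = 1/65
I = -1·√(0.0153846/4π) = -0.03498955

-0.034990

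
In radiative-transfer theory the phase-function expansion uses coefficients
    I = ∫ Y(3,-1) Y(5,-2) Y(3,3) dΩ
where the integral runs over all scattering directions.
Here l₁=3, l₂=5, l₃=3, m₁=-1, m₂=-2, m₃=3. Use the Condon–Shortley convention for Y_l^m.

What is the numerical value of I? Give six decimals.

0.000000

Σlᵢ=11 odd — θ-integrand is odd under cosθ→−cosθ; I=0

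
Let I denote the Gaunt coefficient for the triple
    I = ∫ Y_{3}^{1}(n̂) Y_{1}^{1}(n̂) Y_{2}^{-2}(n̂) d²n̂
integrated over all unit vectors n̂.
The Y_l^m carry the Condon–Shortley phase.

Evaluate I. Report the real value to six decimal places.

Rules hold: Σm=0, L=6 even, 2≤2≤4.
N = 7·3·5 = 105
Δ = 2!·4!·0!/7! = 1/105
Racah Σ t=1..1: t=1:−1/4 = -1/4
⇒ 3j(3 1 2; 0 0 0)² = 3/35, sgn -1
Racah Σ t=2..2: t=2:+1/48 = 1/48
⇒ 3j(3 1 2; 1 1 -2)² = 1/105, sgn +1
4πI² = N·(3j₀)²·(3jₘ)² = 3/35
I = -1·√(0.0857143/4π) = -0.08258890

-0.082589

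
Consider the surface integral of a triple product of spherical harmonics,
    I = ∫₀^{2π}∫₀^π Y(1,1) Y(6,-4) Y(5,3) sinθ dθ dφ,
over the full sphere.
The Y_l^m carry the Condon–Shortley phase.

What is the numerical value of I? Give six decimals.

0.274090

Rules hold: Σm=0, L=12 even, 5≤5≤7.
N = 3·13·11 = 429
Δ = 2!·0!·10!/13! = 1/858
Racah Σ t=1..1: t=1:−1/14400 = -1/14400
⇒ 3j(1 6 5; 0 0 0)² = 6/143, sgn +1
Racah Σ t=0..0: t=0:+1/161280 = 1/161280
⇒ 3j(1 6 5; 1 -4 3)² = 15/286, sgn +1
4πI² = N·(3j₀)²·(3jₘ)² = 135/143
I = +1·√(0.944056/4π) = 0.27409047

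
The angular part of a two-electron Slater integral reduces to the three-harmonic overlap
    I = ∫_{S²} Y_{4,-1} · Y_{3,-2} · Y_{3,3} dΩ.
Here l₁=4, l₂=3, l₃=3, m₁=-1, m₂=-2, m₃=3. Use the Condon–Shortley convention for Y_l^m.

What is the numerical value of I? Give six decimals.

Rules hold: Σm=0, L=10 even, 1≤3≤7.
N = 9·7·7 = 441
Δ = 4!·4!·2!/11! = 1/34650
Racah Σ t=1..3: t=1:−1/72 t=2:+1/16 t=3:−1/72 = 5/144
⇒ 3j(4 3 3; 0 0 0)² = 2/77, sgn -1
Racah Σ t=1..1: t=1:−1/288 = -1/288
⇒ 3j(4 3 3; -1 -2 3)² = 5/231, sgn -1
4πI² = N·(3j₀)²·(3jₘ)² = 30/121
I = +1·√(0.247934/4π) = 0.14046335

0.140463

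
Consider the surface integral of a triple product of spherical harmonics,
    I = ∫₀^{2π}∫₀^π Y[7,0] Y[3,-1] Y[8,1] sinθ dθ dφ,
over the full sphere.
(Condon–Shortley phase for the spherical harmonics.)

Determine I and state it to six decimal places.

-0.068135

m-sum 0 ✓  L=18 even ✓  4≤8≤10 ✓
Π(2lᵢ+1) = 15×7×17 = 1785
triangle coeff Δ(7,3,8) = 1/5290740
Σ_t [0,2]: t=0:+1/7257600 t=1:−1/2073600 t=2:+1/7257600 = -1/4838400
(3j)²=252/20995 [(7 3 8; 0 0 0)], sign=-1
Σ_t [0,2]: t=0:+1/4838400 t=1:−1/3110400 t=2:+1/29030400 = -1/12441600
(3j)²=343/125970 [(7 3 8; 0 -1 1)], sign=+1
⇒ 4πI² = 302526/5185765
I = (-1)√(302526/5185765/(4π)) = -0.06813496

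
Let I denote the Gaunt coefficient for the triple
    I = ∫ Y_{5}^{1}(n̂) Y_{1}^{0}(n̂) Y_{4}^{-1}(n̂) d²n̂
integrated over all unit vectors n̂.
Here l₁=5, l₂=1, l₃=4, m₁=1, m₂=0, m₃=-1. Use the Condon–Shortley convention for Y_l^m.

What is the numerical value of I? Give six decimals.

-0.240571

m-sum 0 ✓  L=10 even ✓  4≤4≤6 ✓
Π(2lᵢ+1) = 11×3×9 = 297
triangle coeff Δ(5,1,4) = 1/495
Σ_t [1,1]: t=1:−1/576 = -1/576
(3j)²=5/99 [(5 1 4; 0 0 0)], sign=-1
Σ_t [1,1]: t=1:−1/720 = -1/720
(3j)²=8/165 [(5 1 4; 1 0 -1)], sign=+1
⇒ 4πI² = 8/11
I = (-1)√(8/11/(4π)) = -0.24057125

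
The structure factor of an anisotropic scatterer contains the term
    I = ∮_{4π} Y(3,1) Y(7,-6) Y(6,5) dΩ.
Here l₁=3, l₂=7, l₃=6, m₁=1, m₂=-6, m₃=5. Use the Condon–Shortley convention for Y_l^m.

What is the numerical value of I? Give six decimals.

Rules hold: Σm=0, L=16 even, 4≤6≤10.
N = 7·15·13 = 1365
Δ = 4!·2!·10!/17! = 1/2042040
Racah Σ t=1..3: t=1:−1/207360 t=2:+1/57600 t=3:−1/207360 = 1/129600
⇒ 3j(3 7 6; 0 0 0)² = 168/12155, sgn +1
Racah Σ t=0..1: t=0:+1/17418240 t=1:−1/21772800 = 1/87091200
⇒ 3j(3 7 6; 1 -6 5)² = 11/14280, sgn -1
4πI² = N·(3j₀)²·(3jₘ)² = 21/1445
I = -1·√(0.0145329/4π) = -0.03400719

-0.034007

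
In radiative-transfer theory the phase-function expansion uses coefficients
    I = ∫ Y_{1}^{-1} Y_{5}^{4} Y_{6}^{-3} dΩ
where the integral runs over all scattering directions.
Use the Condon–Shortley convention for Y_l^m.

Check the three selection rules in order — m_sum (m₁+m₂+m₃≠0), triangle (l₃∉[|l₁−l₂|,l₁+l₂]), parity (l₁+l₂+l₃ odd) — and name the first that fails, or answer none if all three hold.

none

m₁+m₂+m₃ = -1 + 4 − 3 = 0  ✓
triangle: |1−5|=4 ≤ l₃=6 ≤ 1+5=6  ✓
parity: l₁+l₂+l₃ = 12 is even  ✓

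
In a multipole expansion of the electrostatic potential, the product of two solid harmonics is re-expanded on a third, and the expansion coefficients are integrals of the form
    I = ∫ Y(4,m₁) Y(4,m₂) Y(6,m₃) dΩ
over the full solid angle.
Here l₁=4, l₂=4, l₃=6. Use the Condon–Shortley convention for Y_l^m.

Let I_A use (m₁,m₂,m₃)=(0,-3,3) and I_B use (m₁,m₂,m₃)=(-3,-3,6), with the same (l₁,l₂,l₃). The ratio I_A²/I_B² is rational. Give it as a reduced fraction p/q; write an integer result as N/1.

25/77

l's match ⇒ only the (l;m) 3-j factors differ between A and B.
A: triangle coeff Δ(4,4,6) = 1/1261260; Σ_t [0,1]: t=0:+1/11520 t=1:−1/25920 = 1/20736; (3j)²=5/429 [(4 4 6; 0 -3 3)], sign=-1
B: triangle coeff Δ(4,4,6) = 1/1261260; Σ_t [1,1]: t=1:−1/518400 = -1/518400; (3j)²=7/195 [(4 4 6; -3 -3 6)], sign=-1
I_A²/I_B² = (5/429)/(7/195) = 25/77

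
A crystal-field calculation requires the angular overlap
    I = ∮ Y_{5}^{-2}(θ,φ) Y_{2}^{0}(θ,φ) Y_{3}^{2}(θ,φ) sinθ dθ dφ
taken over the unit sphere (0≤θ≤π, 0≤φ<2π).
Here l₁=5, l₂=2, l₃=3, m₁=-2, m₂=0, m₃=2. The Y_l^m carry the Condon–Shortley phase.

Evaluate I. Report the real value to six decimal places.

0.190188

Rules hold: Σm=0, L=10 even, 3≤3≤7.
N = 11·5·7 = 385
Δ = 4!·6!·0!/11! = 1/2310
Racah Σ t=2..2: t=2:+1/144 = 1/144
⇒ 3j(5 2 3; 0 0 0)² = 10/231, sgn -1
Racah Σ t=2..2: t=2:+1/480 = 1/480
⇒ 3j(5 2 3; -2 0 2)² = 3/110, sgn -1
4πI² = N·(3j₀)²·(3jₘ)² = 5/11
I = +1·√(0.454545/4π) = 0.19018827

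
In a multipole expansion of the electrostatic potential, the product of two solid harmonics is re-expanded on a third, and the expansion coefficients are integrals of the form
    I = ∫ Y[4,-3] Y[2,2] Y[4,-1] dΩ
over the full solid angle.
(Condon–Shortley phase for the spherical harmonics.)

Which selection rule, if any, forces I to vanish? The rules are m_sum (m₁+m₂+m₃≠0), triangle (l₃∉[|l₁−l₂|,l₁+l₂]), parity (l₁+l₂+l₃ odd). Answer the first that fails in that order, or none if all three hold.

Σmᵢ = -2  ✗
l₃∈[|l₁−l₂|,l₁+l₂]=[2,6], have l₃=4
Σlᵢ = 10 ⇒ even

m_sum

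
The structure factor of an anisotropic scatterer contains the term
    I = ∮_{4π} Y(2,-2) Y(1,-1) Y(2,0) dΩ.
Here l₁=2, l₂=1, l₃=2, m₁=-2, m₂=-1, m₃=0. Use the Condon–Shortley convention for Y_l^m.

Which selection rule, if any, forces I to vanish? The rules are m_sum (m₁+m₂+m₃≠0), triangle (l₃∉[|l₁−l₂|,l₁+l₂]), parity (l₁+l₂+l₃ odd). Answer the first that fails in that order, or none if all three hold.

m_sum

azimuthal sum: -2 − 1 + 0 = -3  ✗
1 ≤ 2 ≤ 3 (triangle on l)
L = 2 + 1 + 2 = 5 (odd)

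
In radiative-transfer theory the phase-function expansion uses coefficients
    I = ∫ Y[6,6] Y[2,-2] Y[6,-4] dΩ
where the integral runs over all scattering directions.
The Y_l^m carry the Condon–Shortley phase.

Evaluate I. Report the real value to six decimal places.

Rules hold: Σm=0, L=14 even, 4≤6≤8.
N = 13·5·13 = 845
Δ = 2!·10!·2!/15! = 1/90090
Racah Σ t=0..2: t=0:+1/69120 t=1:−1/14400 t=2:+1/69120 = -7/172800
⇒ 3j(6 2 6; 0 0 0)² = 14/715, sgn -1
Racah Σ t=0..0: t=0:+1/14515200 = 1/14515200
⇒ 3j(6 2 6; 6 -2 -4)² = 2/455, sgn +1
4πI² = N·(3j₀)²·(3jₘ)² = 4/55
I = -1·√(0.0727273/4π) = -0.07607531

-0.076075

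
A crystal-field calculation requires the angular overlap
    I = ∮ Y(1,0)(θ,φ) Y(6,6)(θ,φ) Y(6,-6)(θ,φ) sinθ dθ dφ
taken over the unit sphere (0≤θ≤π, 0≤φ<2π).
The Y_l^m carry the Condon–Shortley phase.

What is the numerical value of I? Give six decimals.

Σlᵢ=13 odd — θ-integrand is odd under cosθ→−cosθ; I=0

0.000000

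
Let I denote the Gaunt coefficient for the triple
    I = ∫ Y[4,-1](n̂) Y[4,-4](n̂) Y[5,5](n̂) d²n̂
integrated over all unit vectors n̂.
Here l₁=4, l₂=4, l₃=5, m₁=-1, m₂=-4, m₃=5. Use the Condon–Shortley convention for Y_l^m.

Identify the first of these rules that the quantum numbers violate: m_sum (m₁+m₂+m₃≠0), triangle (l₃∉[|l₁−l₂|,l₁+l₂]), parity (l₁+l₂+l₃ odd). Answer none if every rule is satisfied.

parity

Σmᵢ = 0  ✓
l₃∈[|l₁−l₂|,l₁+l₂]=[0,8], have l₃=5  ✓
Σlᵢ = 13 ⇒ odd  ✗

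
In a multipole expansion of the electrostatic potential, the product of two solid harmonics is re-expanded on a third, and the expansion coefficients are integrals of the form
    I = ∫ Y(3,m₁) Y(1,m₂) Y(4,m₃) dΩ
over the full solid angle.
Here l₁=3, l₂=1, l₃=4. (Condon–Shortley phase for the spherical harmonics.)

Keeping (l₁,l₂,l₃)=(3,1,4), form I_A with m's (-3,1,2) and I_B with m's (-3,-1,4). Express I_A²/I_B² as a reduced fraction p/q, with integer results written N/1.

1/28

Same 3,1,4: normalisation and zero-m 3j drop out of the ratio.
A: Δ: 0! 6! 2! / 9! → 1/252; sum: t=0:+1/1440 = 1/1440; 3j²(3 1 4; -3 1 2) = Δ·Π!·Σ² = 1/252  (sign +1)
B: Δ: 0! 6! 2! / 9! → 1/252; sum: t=0:+1/1440 = 1/1440; 3j²(3 1 4; -3 -1 4) = Δ·Π!·Σ² = 1/9  (sign +1)
I_A²/I_B² = (1/252)/(1/9) = 1/28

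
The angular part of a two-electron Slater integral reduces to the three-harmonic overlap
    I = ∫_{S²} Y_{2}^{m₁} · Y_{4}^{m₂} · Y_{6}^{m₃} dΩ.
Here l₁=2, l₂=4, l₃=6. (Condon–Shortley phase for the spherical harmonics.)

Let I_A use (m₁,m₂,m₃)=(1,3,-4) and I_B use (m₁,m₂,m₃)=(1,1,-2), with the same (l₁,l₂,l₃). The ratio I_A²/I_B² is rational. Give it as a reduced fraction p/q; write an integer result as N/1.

15/14

l's match ⇒ only the (l;m) 3-j factors differ between A and B.
A: triangle coeff Δ(2,4,6) = 1/6435; Σ_t [0,0]: t=0:+1/30240 = 1/30240; (3j)²=16/429 [(2 4 6; 1 3 -4)], sign=+1
B: triangle coeff Δ(2,4,6) = 1/6435; Σ_t [0,0]: t=0:+1/4320 = 1/4320; (3j)²=224/6435 [(2 4 6; 1 1 -2)], sign=+1
I_A²/I_B² = (16/429)/(224/6435) = 15/14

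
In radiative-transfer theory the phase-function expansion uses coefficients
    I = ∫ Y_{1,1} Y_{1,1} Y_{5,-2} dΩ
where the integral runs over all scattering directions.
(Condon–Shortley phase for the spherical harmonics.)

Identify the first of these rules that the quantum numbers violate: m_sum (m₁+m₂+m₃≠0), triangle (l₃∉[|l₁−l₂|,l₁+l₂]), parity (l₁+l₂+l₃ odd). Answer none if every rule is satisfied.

triangle

azimuthal sum: 1 + 1 − 2 = 0  ✓
0 ≤ 5 ≤ 2 (triangle on l)  ✗
L = 1 + 1 + 5 = 7 (odd)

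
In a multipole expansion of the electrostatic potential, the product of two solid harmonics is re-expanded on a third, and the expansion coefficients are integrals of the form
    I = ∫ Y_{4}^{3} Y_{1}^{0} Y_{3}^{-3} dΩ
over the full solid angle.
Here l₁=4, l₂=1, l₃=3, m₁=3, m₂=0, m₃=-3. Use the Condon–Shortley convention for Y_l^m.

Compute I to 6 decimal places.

-0.162868

Rules hold: Σm=0, L=8 even, 3≤3≤5.
N = 9·3·7 = 189
Δ = 2!·6!·0!/9! = 1/252
Racah Σ t=1..1: t=1:−1/36 = -1/36
⇒ 3j(4 1 3; 0 0 0)² = 4/63, sgn +1
Racah Σ t=1..1: t=1:−1/720 = -1/720
⇒ 3j(4 1 3; 3 0 -3)² = 1/36, sgn -1
4πI² = N·(3j₀)²·(3jₘ)² = 1/3
I = -1·√(0.333333/4π) = -0.16286750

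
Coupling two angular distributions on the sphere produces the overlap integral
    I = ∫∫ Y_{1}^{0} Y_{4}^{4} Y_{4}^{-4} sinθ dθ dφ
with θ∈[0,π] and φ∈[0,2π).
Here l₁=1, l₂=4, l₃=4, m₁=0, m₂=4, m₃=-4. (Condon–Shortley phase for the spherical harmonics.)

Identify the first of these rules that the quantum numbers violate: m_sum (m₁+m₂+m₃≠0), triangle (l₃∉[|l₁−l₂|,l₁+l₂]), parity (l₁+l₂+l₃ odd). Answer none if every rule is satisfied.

azimuthal sum: 0 + 4 − 4 = 0  ✓
3 ≤ 4 ≤ 5 (triangle on l)  ✓
L = 1 + 4 + 4 = 9 (odd)  ✗

parity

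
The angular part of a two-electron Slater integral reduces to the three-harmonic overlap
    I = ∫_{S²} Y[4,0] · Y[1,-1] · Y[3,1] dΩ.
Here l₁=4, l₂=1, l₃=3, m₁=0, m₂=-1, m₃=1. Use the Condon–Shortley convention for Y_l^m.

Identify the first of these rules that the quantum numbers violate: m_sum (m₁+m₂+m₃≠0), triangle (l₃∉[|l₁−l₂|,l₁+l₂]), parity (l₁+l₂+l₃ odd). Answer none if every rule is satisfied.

none

Σmᵢ = 0  ✓
l₃∈[|l₁−l₂|,l₁+l₂]=[3,5], have l₃=3  ✓
Σlᵢ = 8 ⇒ even  ✓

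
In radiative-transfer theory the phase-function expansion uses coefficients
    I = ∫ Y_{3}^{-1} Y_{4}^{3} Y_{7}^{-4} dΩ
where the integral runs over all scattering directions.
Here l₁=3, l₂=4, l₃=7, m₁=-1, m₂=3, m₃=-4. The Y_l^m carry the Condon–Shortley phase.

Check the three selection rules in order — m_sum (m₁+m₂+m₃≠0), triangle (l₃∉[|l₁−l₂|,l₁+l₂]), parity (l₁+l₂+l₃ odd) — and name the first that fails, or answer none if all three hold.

Σmᵢ = -2  ✗
l₃∈[|l₁−l₂|,l₁+l₂]=[1,7], have l₃=7
Σlᵢ = 14 ⇒ even

m_sum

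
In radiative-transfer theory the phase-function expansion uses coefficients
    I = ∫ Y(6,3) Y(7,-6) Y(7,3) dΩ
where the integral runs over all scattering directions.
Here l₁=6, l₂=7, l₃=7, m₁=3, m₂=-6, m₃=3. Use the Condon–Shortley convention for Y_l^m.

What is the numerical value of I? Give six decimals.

Rules hold: Σm=0, L=20 even, 1≤7≤13.
N = 13·15·15 = 2925
Δ = 6!·6!·8!/21! = 1/2444321880
Racah Σ t=0..6: t=0:+1/2612736000 t=1:−1/20736000 t=2:+1/1658880 t=3:−1/746496 t=4:+1/1658880 t=5:−1/20736000 t=6:+1/2612736000 = -1/4354560
⇒ 3j(6 7 7; 0 0 0)² = 1000/138567, sgn +1
Racah Σ t=0..1: t=0:+1/130636800 t=1:−1/232243200 = 1/298598400
⇒ 3j(6 7 7; 3 -6 3)² = 7/1292, sgn +1
4πI² = N·(3j₀)²·(3jₘ)² = 131250/1147619
I = +1·√(0.114367/4π) = 0.09539945

0.095399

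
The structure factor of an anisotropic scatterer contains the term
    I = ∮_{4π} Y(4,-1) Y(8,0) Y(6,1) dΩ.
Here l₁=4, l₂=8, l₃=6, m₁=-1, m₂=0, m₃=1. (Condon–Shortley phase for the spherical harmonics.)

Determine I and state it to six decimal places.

Rules hold: Σm=0, L=18 even, 4≤6≤12.
N = 9·17·13 = 1989
Δ = 6!·2!·10!/19! = 1/23279256
Racah Σ t=2..4: t=2:+1/1658880 t=3:−1/518400 t=4:+1/1658880 = -1/1382400
⇒ 3j(4 8 6; 0 0 0)² = 504/46189, sgn -1
Racah Σ t=3..5: t=3:−1/1036800 t=4:+1/829440 t=5:−1/7257600 = 1/9676800
⇒ 3j(4 8 6; -1 0 1)² = 15/46189, sgn -1
4πI² = N·(3j₀)²·(3jₘ)² = 68040/9653501
I = +1·√(0.00704822/4π) = 0.02368290

0.023683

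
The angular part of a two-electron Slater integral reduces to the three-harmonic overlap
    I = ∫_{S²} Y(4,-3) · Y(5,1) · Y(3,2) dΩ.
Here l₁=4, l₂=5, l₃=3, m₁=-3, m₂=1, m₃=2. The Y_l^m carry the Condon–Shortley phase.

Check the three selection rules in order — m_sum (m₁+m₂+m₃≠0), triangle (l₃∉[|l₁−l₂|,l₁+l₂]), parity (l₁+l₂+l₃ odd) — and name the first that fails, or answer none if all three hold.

none

azimuthal sum: -3 + 1 + 2 = 0  ✓
1 ≤ 3 ≤ 9 (triangle on l)  ✓
L = 4 + 5 + 3 = 12 (even)  ✓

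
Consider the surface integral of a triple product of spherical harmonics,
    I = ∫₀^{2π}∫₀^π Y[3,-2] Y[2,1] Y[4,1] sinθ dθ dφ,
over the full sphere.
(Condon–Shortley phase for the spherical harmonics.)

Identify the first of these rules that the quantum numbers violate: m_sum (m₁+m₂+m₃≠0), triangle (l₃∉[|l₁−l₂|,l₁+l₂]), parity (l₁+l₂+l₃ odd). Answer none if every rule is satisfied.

m₁+m₂+m₃ = -2 + 1 + 1 = 0  ✓
triangle: |3−2|=1 ≤ l₃=4 ≤ 3+2=5  ✓
parity: l₁+l₂+l₃ = 9 is odd  ✗

parity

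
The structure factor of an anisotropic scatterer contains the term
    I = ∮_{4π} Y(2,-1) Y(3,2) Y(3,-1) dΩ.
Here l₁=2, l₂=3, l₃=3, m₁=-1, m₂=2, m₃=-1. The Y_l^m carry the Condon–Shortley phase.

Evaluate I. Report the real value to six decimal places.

0.162868

m-sum 0 ✓  L=8 even ✓  1≤3≤5 ✓
Π(2lᵢ+1) = 5×7×7 = 245
triangle coeff Δ(2,3,3) = 1/3780
Σ_t [0,2]: t=0:+1/24 t=1:−1/4 t=2:+1/24 = -1/6
(3j)²=4/105 [(2 3 3; 0 0 0)], sign=+1
Σ_t [1,2]: t=1:−1/48 t=2:+1/12 = 1/16
(3j)²=1/28 [(2 3 3; -1 2 -1)], sign=+1
⇒ 4πI² = 1/3
I = (+1)√(1/3/(4π)) = 0.16286750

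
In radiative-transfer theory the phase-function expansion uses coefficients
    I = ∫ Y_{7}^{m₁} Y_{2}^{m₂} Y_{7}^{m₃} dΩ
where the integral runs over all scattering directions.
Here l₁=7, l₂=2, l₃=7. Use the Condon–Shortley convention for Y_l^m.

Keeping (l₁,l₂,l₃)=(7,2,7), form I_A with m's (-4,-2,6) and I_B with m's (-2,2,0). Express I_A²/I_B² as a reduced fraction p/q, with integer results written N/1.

Same 7,2,7: normalisation and zero-m 3j drop out of the ratio.
A: Δ: 2! 12! 2! / 17! → 1/185640; sum: t=0:+1/159667200 = 1/159667200; 3j²(7 2 7; -4 -2 6) = Δ·Π!·Σ² = 9/1190  (sign -1)
B: Δ: 2! 12! 2! / 17! → 1/185640; sum: t=2:+1/2419200 = 1/2419200; 3j²(7 2 7; -2 2 0) = Δ·Π!·Σ² = 27/1105  (sign -1)
I_A²/I_B² = (9/1190)/(27/1105) = 13/42

13/42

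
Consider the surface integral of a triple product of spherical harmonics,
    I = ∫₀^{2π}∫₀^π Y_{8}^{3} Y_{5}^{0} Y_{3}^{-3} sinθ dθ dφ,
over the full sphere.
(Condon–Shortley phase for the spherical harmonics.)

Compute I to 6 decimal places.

m-sum 0 ✓  L=16 even ✓  3≤3≤13 ✓
Π(2lᵢ+1) = 17×11×7 = 1309
triangle coeff Δ(8,5,3) = 1/136136
Σ_t [5,5]: t=5:−1/518400 = -1/518400
(3j)²=56/2431 [(8 5 3; 0 0 0)], sign=+1
Σ_t [5,5]: t=5:−1/10368000 = -1/10368000
(3j)²=3/884 [(8 5 3; 3 0 -3)], sign=-1
⇒ 4πI² = 294/2873
I = (-1)√(294/2873/(4π)) = -0.09024038

-0.090240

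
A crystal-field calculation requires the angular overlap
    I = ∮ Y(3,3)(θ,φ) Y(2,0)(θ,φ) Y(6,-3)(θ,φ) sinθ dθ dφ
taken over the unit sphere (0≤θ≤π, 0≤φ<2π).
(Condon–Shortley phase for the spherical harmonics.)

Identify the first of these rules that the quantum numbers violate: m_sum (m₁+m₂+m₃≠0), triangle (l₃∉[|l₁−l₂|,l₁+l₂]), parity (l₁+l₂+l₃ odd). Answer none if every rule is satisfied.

m₁+m₂+m₃ = 3 + 0 − 3 = 0  ✓
triangle: |3−2|=1 ≤ l₃=6 ≤ 3+2=5  ✗
parity: l₁+l₂+l₃ = 11 is odd

triangle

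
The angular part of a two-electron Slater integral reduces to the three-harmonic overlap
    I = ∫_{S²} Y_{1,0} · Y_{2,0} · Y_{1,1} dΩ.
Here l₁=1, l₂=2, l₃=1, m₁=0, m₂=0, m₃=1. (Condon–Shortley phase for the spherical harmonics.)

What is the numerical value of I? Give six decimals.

0.000000

0 + 0 + 1 = 1 ≠ 0: azimuthal integral kills it; I = 0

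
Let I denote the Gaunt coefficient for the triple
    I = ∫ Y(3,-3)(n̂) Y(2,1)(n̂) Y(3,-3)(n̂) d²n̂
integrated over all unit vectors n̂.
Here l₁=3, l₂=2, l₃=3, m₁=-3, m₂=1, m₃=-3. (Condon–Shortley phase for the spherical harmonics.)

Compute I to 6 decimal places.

0.000000

m-sum = -3 + 1 − 3 = -5 ≠ 0 ⇒ I = 0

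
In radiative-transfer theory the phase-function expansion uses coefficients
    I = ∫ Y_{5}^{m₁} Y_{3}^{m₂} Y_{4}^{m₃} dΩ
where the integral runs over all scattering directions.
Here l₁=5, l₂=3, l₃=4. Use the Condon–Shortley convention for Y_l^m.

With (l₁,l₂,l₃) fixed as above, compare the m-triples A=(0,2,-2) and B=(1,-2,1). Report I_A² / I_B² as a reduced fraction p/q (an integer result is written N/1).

Same 5,3,4: normalisation and zero-m 3j drop out of the ratio.
A: Δ: 4! 6! 2! / 13! → 1/180180; sum: t=3:−1/576 t=4:+1/2880 = -1/720; 3j²(5 3 4; 0 2 -2) = Δ·Π!·Σ² = 80/3003  (sign -1)
B: Δ: 4! 6! 2! / 13! → 1/180180; sum: t=0:+1/1152 t=1:−1/432 = -5/3456; 3j²(5 3 4; 1 -2 1) = Δ·Π!·Σ² = 625/36036  (sign +1)
I_A²/I_B² = (80/3003)/(625/36036) = 192/125

192/125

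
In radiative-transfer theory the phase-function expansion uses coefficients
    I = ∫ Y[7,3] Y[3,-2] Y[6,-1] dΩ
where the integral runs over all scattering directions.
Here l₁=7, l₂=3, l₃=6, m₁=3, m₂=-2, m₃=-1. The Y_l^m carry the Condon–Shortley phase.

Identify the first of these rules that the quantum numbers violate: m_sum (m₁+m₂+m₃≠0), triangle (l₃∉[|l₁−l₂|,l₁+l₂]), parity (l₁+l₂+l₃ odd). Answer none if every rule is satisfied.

azimuthal sum: 3 − 2 − 1 = 0  ✓
4 ≤ 6 ≤ 10 (triangle on l)  ✓
L = 7 + 3 + 6 = 16 (even)  ✓

none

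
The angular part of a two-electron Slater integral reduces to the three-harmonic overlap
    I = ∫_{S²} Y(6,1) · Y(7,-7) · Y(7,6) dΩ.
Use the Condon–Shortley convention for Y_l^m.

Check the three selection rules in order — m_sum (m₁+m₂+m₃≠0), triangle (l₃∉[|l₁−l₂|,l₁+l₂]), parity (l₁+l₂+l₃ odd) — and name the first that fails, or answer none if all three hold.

Σmᵢ = 0  ✓
l₃∈[|l₁−l₂|,l₁+l₂]=[1,13], have l₃=7  ✓
Σlᵢ = 20 ⇒ even  ✓

none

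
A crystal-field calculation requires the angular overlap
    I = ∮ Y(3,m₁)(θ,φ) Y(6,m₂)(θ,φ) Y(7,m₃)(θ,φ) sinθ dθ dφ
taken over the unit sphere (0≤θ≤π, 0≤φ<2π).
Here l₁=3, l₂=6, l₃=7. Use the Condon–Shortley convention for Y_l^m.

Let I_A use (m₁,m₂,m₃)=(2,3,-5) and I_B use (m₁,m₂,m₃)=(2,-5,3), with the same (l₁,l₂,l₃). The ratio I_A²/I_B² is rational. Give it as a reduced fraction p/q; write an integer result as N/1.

l's match ⇒ only the (l;m) 3-j factors differ between A and B.
A: triangle coeff Δ(3,6,7) = 1/2042040; Σ_t [0,1]: t=0:+1/4354560 t=1:−1/1935360 = -1/3483648; (3j)²=125/12376 [(3 6 7; 2 3 -5)], sign=-1
B: triangle coeff Δ(3,6,7) = 1/2042040; Σ_t [0,1]: t=0:+1/4354560 t=1:−1/87091200 = 19/87091200; (3j)²=361/37128 [(3 6 7; 2 -5 3)], sign=+1
I_A²/I_B² = (125/12376)/(361/37128) = 375/361

375/361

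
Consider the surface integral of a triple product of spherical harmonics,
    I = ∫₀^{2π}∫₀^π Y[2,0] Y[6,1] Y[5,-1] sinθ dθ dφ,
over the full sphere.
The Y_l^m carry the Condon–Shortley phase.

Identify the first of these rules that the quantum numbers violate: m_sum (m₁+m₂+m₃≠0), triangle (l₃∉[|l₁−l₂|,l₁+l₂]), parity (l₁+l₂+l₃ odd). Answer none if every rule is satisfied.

Σmᵢ = 0  ✓
l₃∈[|l₁−l₂|,l₁+l₂]=[4,8], have l₃=5  ✓
Σlᵢ = 13 ⇒ odd  ✗

parity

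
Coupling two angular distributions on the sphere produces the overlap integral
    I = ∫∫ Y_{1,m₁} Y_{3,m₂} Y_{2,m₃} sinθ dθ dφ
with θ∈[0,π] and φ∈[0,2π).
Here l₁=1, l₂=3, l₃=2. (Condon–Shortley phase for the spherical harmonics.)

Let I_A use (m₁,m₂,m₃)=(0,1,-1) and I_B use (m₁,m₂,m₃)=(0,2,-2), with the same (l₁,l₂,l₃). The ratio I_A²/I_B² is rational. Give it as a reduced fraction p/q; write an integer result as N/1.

Same 1,3,2: normalisation and zero-m 3j drop out of the ratio.
A: Δ: 2! 0! 4! / 7! → 1/105; sum: t=1:−1/6 = -1/6; 3j²(1 3 2; 0 1 -1) = Δ·Π!·Σ² = 8/105  (sign +1)
B: Δ: 2! 0! 4! / 7! → 1/105; sum: t=1:−1/24 = -1/24; 3j²(1 3 2; 0 2 -2) = Δ·Π!·Σ² = 1/21  (sign -1)
I_A²/I_B² = (8/105)/(1/21) = 8/5

8/5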